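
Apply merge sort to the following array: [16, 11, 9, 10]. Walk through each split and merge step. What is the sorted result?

Merge sort trace:

Split: [16, 11, 9, 10] -> [16, 11] and [9, 10]
  Split: [16, 11] -> [16] and [11]
  Merge: [16] + [11] -> [11, 16]
  Split: [9, 10] -> [9] and [10]
  Merge: [9] + [10] -> [9, 10]
Merge: [11, 16] + [9, 10] -> [9, 10, 11, 16]

Final sorted array: [9, 10, 11, 16]

The merge sort proceeds by recursively splitting the array and merging sorted halves.
After all merges, the sorted array is [9, 10, 11, 16].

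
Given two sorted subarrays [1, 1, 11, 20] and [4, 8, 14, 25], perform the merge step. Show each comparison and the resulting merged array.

Merging process:

Compare 1 vs 4: take 1 from left. Merged: [1]
Compare 1 vs 4: take 1 from left. Merged: [1, 1]
Compare 11 vs 4: take 4 from right. Merged: [1, 1, 4]
Compare 11 vs 8: take 8 from right. Merged: [1, 1, 4, 8]
Compare 11 vs 14: take 11 from left. Merged: [1, 1, 4, 8, 11]
Compare 20 vs 14: take 14 from right. Merged: [1, 1, 4, 8, 11, 14]
Compare 20 vs 25: take 20 from left. Merged: [1, 1, 4, 8, 11, 14, 20]
Append remaining from right: [25]. Merged: [1, 1, 4, 8, 11, 14, 20, 25]

Final merged array: [1, 1, 4, 8, 11, 14, 20, 25]
Total comparisons: 7

The merged array is [1, 1, 4, 8, 11, 14, 20, 25], requiring 7 comparisons. The merge step runs in O(n) time where n is the total number of elements.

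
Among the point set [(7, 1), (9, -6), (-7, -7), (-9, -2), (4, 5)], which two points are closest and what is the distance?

Computing all pairwise distances among 5 points:

d((7, 1), (9, -6)) = 7.2801
d((7, 1), (-7, -7)) = 16.1245
d((7, 1), (-9, -2)) = 16.2788
d((7, 1), (4, 5)) = 5.0 <-- minimum
d((9, -6), (-7, -7)) = 16.0312
d((9, -6), (-9, -2)) = 18.4391
d((9, -6), (4, 5)) = 12.083
d((-7, -7), (-9, -2)) = 5.3852
d((-7, -7), (4, 5)) = 16.2788
d((-9, -2), (4, 5)) = 14.7648

Closest pair: (7, 1) and (4, 5) with distance 5.0

The closest pair is (7, 1) and (4, 5) with Euclidean distance 5.0. For 5 points, brute-force pairwise comparison is shown above. For large n, the divide-and-conquer algorithm (sort by x, recurse on halves, check the dividing strip) achieves O(n log n).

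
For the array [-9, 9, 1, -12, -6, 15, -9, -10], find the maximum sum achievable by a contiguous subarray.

Using Kadane's algorithm on [-9, 9, 1, -12, -6, 15, -9, -10]:

Scanning through the array:
Position 1 (value 9): max_ending_here = 9, max_so_far = 9
Position 2 (value 1): max_ending_here = 10, max_so_far = 10
Position 3 (value -12): max_ending_here = -2, max_so_far = 10
Position 4 (value -6): max_ending_here = -6, max_so_far = 10
Position 5 (value 15): max_ending_here = 15, max_so_far = 15
Position 6 (value -9): max_ending_here = 6, max_so_far = 15
Position 7 (value -10): max_ending_here = -4, max_so_far = 15

Maximum subarray: [15]
Maximum sum: 15

The maximum subarray is [15] with sum 15. This subarray runs from index 5 to index 5.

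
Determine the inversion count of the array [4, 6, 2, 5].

Finding inversions in [4, 6, 2, 5]:

(0, 2): arr[0]=4 > arr[2]=2
(1, 2): arr[1]=6 > arr[2]=2
(1, 3): arr[1]=6 > arr[3]=5

Total inversions: 3

The array has 3 inversion(s): (0,2), (1,2), (1,3). Each pair (i,j) satisfies i < j and arr[i] > arr[j].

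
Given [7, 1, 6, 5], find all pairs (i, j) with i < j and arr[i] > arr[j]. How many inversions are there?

Finding inversions in [7, 1, 6, 5]:

(0, 1): arr[0]=7 > arr[1]=1
(0, 2): arr[0]=7 > arr[2]=6
(0, 3): arr[0]=7 > arr[3]=5
(2, 3): arr[2]=6 > arr[3]=5

Total inversions: 4

The array has 4 inversion(s): (0,1), (0,2), (0,3), (2,3). Each pair (i,j) satisfies i < j and arr[i] > arr[j].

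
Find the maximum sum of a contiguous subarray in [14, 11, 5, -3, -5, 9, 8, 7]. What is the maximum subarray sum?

Using Kadane's algorithm on [14, 11, 5, -3, -5, 9, 8, 7]:

Scanning through the array:
Position 1 (value 11): max_ending_here = 25, max_so_far = 25
Position 2 (value 5): max_ending_here = 30, max_so_far = 30
Position 3 (value -3): max_ending_here = 27, max_so_far = 30
Position 4 (value -5): max_ending_here = 22, max_so_far = 30
Position 5 (value 9): max_ending_here = 31, max_so_far = 31
Position 6 (value 8): max_ending_here = 39, max_so_far = 39
Position 7 (value 7): max_ending_here = 46, max_so_far = 46

Maximum subarray: [14, 11, 5, -3, -5, 9, 8, 7]
Maximum sum: 46

The maximum subarray is [14, 11, 5, -3, -5, 9, 8, 7] with sum 46. This subarray runs from index 0 to index 7.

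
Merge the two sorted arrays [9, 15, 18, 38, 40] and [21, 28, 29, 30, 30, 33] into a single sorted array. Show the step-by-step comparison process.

Merging process:

Compare 9 vs 21: take 9 from left. Merged: [9]
Compare 15 vs 21: take 15 from left. Merged: [9, 15]
Compare 18 vs 21: take 18 from left. Merged: [9, 15, 18]
Compare 38 vs 21: take 21 from right. Merged: [9, 15, 18, 21]
Compare 38 vs 28: take 28 from right. Merged: [9, 15, 18, 21, 28]
Compare 38 vs 29: take 29 from right. Merged: [9, 15, 18, 21, 28, 29]
Compare 38 vs 30: take 30 from right. Merged: [9, 15, 18, 21, 28, 29, 30]
Compare 38 vs 30: take 30 from right. Merged: [9, 15, 18, 21, 28, 29, 30, 30]
Compare 38 vs 33: take 33 from right. Merged: [9, 15, 18, 21, 28, 29, 30, 30, 33]
Append remaining from left: [38, 40]. Merged: [9, 15, 18, 21, 28, 29, 30, 30, 33, 38, 40]

Final merged array: [9, 15, 18, 21, 28, 29, 30, 30, 33, 38, 40]
Total comparisons: 9

The merged array is [9, 15, 18, 21, 28, 29, 30, 30, 33, 38, 40], requiring 9 comparisons. The merge step runs in O(n) time where n is the total number of elements.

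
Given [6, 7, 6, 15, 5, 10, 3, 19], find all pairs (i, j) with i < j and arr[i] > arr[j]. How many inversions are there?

Finding inversions in [6, 7, 6, 15, 5, 10, 3, 19]:

(0, 4): arr[0]=6 > arr[4]=5
(0, 6): arr[0]=6 > arr[6]=3
(1, 2): arr[1]=7 > arr[2]=6
(1, 4): arr[1]=7 > arr[4]=5
(1, 6): arr[1]=7 > arr[6]=3
(2, 4): arr[2]=6 > arr[4]=5
(2, 6): arr[2]=6 > arr[6]=3
(3, 4): arr[3]=15 > arr[4]=5
(3, 5): arr[3]=15 > arr[5]=10
(3, 6): arr[3]=15 > arr[6]=3
(4, 6): arr[4]=5 > arr[6]=3
(5, 6): arr[5]=10 > arr[6]=3

Total inversions: 12

The array has 12 inversion(s): (0,4), (0,6), (1,2), (1,4), (1,6), (2,4), (2,6), (3,4), (3,5), (3,6), (4,6), (5,6). Each pair (i,j) satisfies i < j and arr[i] > arr[j].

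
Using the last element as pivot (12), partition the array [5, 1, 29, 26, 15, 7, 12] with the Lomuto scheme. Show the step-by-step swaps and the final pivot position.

Lomuto partition with pivot = 12:

Initial array: [5, 1, 29, 26, 15, 7, 12]

arr[0]=5 <= 12: swap with position 0, array becomes [5, 1, 29, 26, 15, 7, 12]
arr[1]=1 <= 12: swap with position 1, array becomes [5, 1, 29, 26, 15, 7, 12]
arr[2]=29 > 12: no swap
arr[3]=26 > 12: no swap
arr[4]=15 > 12: no swap
arr[5]=7 <= 12: swap with position 2, array becomes [5, 1, 7, 26, 15, 29, 12]

Place pivot at position 3: [5, 1, 7, 12, 15, 29, 26]
Pivot position: 3

After partitioning with pivot 12, the array becomes [5, 1, 7, 12, 15, 29, 26]. The pivot is placed at index 3. All elements to the left of the pivot are <= 12, and all elements to the right are > 12.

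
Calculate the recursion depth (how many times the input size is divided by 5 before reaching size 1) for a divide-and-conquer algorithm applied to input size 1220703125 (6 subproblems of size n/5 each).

For divide and conquer with division factor 5:

Problem sizes at each level:
Level 0: 1220703125
Level 1: 244140625
Level 2: 48828125
Level 3: 9765625
Level 4: 1953125
Level 5: 390625
Level 6: 78125
Level 7: 15625
Level 8: 3125
Level 9: 625
Level 10: 125
Level 11: 25
Level 12: 5
Level 13: 1

The root is level 0 and the size-1 base case is level 13 (the tree spans levels 0 through 13, i.e. 14 levels counting the root), so the depth is the number of divisions: log_5(1220703125) = 13

The recursion tree depth is log_5(1220703125) = 13. At each level, the problem size is divided by 5, so it takes 13 divisions to reduce to a base case of size 1. The algorithm makes 6 recursive calls at each level.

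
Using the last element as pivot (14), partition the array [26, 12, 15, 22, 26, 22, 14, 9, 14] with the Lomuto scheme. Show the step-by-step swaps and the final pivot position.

Lomuto partition with pivot = 14:

Initial array: [26, 12, 15, 22, 26, 22, 14, 9, 14]

arr[0]=26 > 14: no swap
arr[1]=12 <= 14: swap with position 0, array becomes [12, 26, 15, 22, 26, 22, 14, 9, 14]
arr[2]=15 > 14: no swap
arr[3]=22 > 14: no swap
arr[4]=26 > 14: no swap
arr[5]=22 > 14: no swap
arr[6]=14 <= 14: swap with position 1, array becomes [12, 14, 15, 22, 26, 22, 26, 9, 14]
arr[7]=9 <= 14: swap with position 2, array becomes [12, 14, 9, 22, 26, 22, 26, 15, 14]

Place pivot at position 3: [12, 14, 9, 14, 26, 22, 26, 15, 22]
Pivot position: 3

After partitioning with pivot 14, the array becomes [12, 14, 9, 14, 26, 22, 26, 15, 22]. The pivot is placed at index 3. All elements to the left of the pivot are <= 14, and all elements to the right are > 14.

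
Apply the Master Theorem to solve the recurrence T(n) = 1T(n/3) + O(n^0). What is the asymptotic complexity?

Master Theorem for T(n) = 1T(n/3) + O(n^0):

a = 1, b = 3, c = 0
log_b(a) = log_3(1) = 0.0000

Case 2: c = 0 = log_3(1) = 0.0000
T(n) = O(n^0 log n) = O(log n)

For T(n) = 1T(n/3) + O(n^0): log_3(1) = 0.0000. This is Case 2 of the Master Theorem (c = log_b(a), equal work at all levels), giving O(log n).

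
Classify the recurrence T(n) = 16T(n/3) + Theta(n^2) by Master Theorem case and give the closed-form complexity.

Master Theorem for T(n) = 16T(n/3) + O(n^2):

a = 16, b = 3, c = 2
log_b(a) = log_3(16) = 2.5237

Case 1: c = 2 < log_3(16) = 2.5237
T(n) = O(n^(log_3 16))

For T(n) = 16T(n/3) + O(n^2): log_3(16) = 2.5237. This is Case 1 of the Master Theorem (c < log_b(a), work dominated by leaves), giving O(n^(log_3 16)).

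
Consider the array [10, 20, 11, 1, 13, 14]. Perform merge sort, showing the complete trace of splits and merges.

Merge sort trace:

Split: [10, 20, 11, 1, 13, 14] -> [10, 20, 11] and [1, 13, 14]
  Split: [10, 20, 11] -> [10] and [20, 11]
    Split: [20, 11] -> [20] and [11]
    Merge: [20] + [11] -> [11, 20]
  Merge: [10] + [11, 20] -> [10, 11, 20]
  Split: [1, 13, 14] -> [1] and [13, 14]
    Split: [13, 14] -> [13] and [14]
    Merge: [13] + [14] -> [13, 14]
  Merge: [1] + [13, 14] -> [1, 13, 14]
Merge: [10, 11, 20] + [1, 13, 14] -> [1, 10, 11, 13, 14, 20]

Final sorted array: [1, 10, 11, 13, 14, 20]

The merge sort proceeds by recursively splitting the array and merging sorted halves.
After all merges, the sorted array is [1, 10, 11, 13, 14, 20].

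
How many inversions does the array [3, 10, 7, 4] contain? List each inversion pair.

Finding inversions in [3, 10, 7, 4]:

(1, 2): arr[1]=10 > arr[2]=7
(1, 3): arr[1]=10 > arr[3]=4
(2, 3): arr[2]=7 > arr[3]=4

Total inversions: 3

The array has 3 inversion(s): (1,2), (1,3), (2,3). Each pair (i,j) satisfies i < j and arr[i] > arr[j].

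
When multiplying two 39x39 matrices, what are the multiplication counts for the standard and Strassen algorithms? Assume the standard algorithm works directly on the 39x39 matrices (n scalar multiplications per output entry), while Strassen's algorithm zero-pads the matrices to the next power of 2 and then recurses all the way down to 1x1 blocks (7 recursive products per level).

Matrix multiplication for 39x39 matrices:

Strassen's algorithm requires power-of-2 dimensions. Pad 39x39 to 64x64 (next power of 2).

Standard algorithm: 39^3 = 59319 multiplications
Strassen's algorithm: 7^(log2(64)) = 7^6 = 117649 multiplications
Difference: 59319 - 117649 = -58330 (Strassen uses MORE here due to padding overhead — for small or just-over-power-of-2 n, padding can outweigh the per-level savings)

Standard: 59319 multiplications (39^3). Strassen: 117649 multiplications (7^6, after padding to 64x64). Strassen reduces 8 recursive multiplications to 7 at each level.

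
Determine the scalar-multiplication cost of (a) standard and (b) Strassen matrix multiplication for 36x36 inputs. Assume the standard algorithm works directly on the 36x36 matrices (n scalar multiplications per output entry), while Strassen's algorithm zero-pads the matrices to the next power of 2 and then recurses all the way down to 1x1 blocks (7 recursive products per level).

Matrix multiplication for 36x36 matrices:

Strassen's algorithm requires power-of-2 dimensions. Pad 36x36 to 64x64 (next power of 2).

Standard algorithm: 36^3 = 46656 multiplications
Strassen's algorithm: 7^(log2(64)) = 7^6 = 117649 multiplications
Difference: 46656 - 117649 = -70993 (Strassen uses MORE here due to padding overhead — for small or just-over-power-of-2 n, padding can outweigh the per-level savings)

Standard: 46656 multiplications (36^3). Strassen: 117649 multiplications (7^6, after padding to 64x64). Strassen reduces 8 recursive multiplications to 7 at each level.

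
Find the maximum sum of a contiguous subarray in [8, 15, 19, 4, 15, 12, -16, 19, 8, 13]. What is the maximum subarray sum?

Using Kadane's algorithm on [8, 15, 19, 4, 15, 12, -16, 19, 8, 13]:

Scanning through the array:
Position 1 (value 15): max_ending_here = 23, max_so_far = 23
Position 2 (value 19): max_ending_here = 42, max_so_far = 42
Position 3 (value 4): max_ending_here = 46, max_so_far = 46
Position 4 (value 15): max_ending_here = 61, max_so_far = 61
Position 5 (value 12): max_ending_here = 73, max_so_far = 73
Position 6 (value -16): max_ending_here = 57, max_so_far = 73
Position 7 (value 19): max_ending_here = 76, max_so_far = 76
Position 8 (value 8): max_ending_here = 84, max_so_far = 84
Position 9 (value 13): max_ending_here = 97, max_so_far = 97

Maximum subarray: [8, 15, 19, 4, 15, 12, -16, 19, 8, 13]
Maximum sum: 97

The maximum subarray is [8, 15, 19, 4, 15, 12, -16, 19, 8, 13] with sum 97. This subarray runs from index 0 to index 9.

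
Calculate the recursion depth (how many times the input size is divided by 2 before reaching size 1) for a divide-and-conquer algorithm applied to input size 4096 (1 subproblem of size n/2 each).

For divide and conquer with division factor 2:

Problem sizes at each level:
Level 0: 4096
Level 1: 2048
Level 2: 1024
Level 3: 512
Level 4: 256
Level 5: 128
Level 6: 64
Level 7: 32
Level 8: 16
Level 9: 8
Level 10: 4
Level 11: 2
Level 12: 1

The root is level 0 and the size-1 base case is level 12 (the tree spans levels 0 through 12, i.e. 13 levels counting the root), so the depth is the number of divisions: log_2(4096) = 12

The recursion tree depth is log_2(4096) = 12. At each level, the problem size is divided by 2, so it takes 12 divisions to reduce to a base case of size 1. The algorithm makes 1 recursive call at each level.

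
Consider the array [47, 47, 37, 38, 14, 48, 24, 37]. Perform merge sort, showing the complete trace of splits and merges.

Merge sort trace:

Split: [47, 47, 37, 38, 14, 48, 24, 37] -> [47, 47, 37, 38] and [14, 48, 24, 37]
  Split: [47, 47, 37, 38] -> [47, 47] and [37, 38]
    Split: [47, 47] -> [47] and [47]
    Merge: [47] + [47] -> [47, 47]
    Split: [37, 38] -> [37] and [38]
    Merge: [37] + [38] -> [37, 38]
  Merge: [47, 47] + [37, 38] -> [37, 38, 47, 47]
  Split: [14, 48, 24, 37] -> [14, 48] and [24, 37]
    Split: [14, 48] -> [14] and [48]
    Merge: [14] + [48] -> [14, 48]
    Split: [24, 37] -> [24] and [37]
    Merge: [24] + [37] -> [24, 37]
  Merge: [14, 48] + [24, 37] -> [14, 24, 37, 48]
Merge: [37, 38, 47, 47] + [14, 24, 37, 48] -> [14, 24, 37, 37, 38, 47, 47, 48]

Final sorted array: [14, 24, 37, 37, 38, 47, 47, 48]

The merge sort proceeds by recursively splitting the array and merging sorted halves.
After all merges, the sorted array is [14, 24, 37, 37, 38, 47, 47, 48].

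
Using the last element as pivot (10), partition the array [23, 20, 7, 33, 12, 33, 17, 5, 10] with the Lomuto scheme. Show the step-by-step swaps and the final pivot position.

Lomuto partition with pivot = 10:

Initial array: [23, 20, 7, 33, 12, 33, 17, 5, 10]

arr[0]=23 > 10: no swap
arr[1]=20 > 10: no swap
arr[2]=7 <= 10: swap with position 0, array becomes [7, 20, 23, 33, 12, 33, 17, 5, 10]
arr[3]=33 > 10: no swap
arr[4]=12 > 10: no swap
arr[5]=33 > 10: no swap
arr[6]=17 > 10: no swap
arr[7]=5 <= 10: swap with position 1, array becomes [7, 5, 23, 33, 12, 33, 17, 20, 10]

Place pivot at position 2: [7, 5, 10, 33, 12, 33, 17, 20, 23]
Pivot position: 2

After partitioning with pivot 10, the array becomes [7, 5, 10, 33, 12, 33, 17, 20, 23]. The pivot is placed at index 2. All elements to the left of the pivot are <= 10, and all elements to the right are > 10.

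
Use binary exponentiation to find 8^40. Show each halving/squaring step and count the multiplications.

Computing 8^40 by squaring (build up from 8^1; each line after the first costs one multiplication):

8^1 = 8
8^2 = (8^1)^2 = 8^2 = 64
8^4 = (8^2)^2 = 64^2 = 4096
8^5 = 8 * 8^4 = 8 * 4096 = 32768
8^10 = (8^5)^2 = 32768^2 = 1073741824
8^20 = (8^10)^2 = 1073741824^2 = 1152921504606846976
8^40 = (8^20)^2 = 1152921504606846976^2 = 1329227995784915872903807060280344576

Result: 1329227995784915872903807060280344576
Multiplications needed: 6 (6 lines after 8^1)

8^40 = 1329227995784915872903807060280344576. Using exponentiation by squaring, this requires 6 multiplications. The key idea: if the exponent is even, square the half-power; if odd, multiply by the base once.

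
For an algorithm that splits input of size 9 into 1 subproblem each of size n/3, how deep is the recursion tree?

For divide and conquer with division factor 3:

Problem sizes at each level:
Level 0: 9
Level 1: 3
Level 2: 1

The root is level 0 and the size-1 base case is level 2 (the tree spans levels 0 through 2, i.e. 3 levels counting the root), so the depth is the number of divisions: log_3(9) = 2

The recursion tree depth is log_3(9) = 2. At each level, the problem size is divided by 3, so it takes 2 divisions to reduce to a base case of size 1. The algorithm makes 1 recursive call at each level.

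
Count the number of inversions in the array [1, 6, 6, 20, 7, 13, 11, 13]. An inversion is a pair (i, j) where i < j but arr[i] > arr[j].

Finding inversions in [1, 6, 6, 20, 7, 13, 11, 13]:

(3, 4): arr[3]=20 > arr[4]=7
(3, 5): arr[3]=20 > arr[5]=13
(3, 6): arr[3]=20 > arr[6]=11
(3, 7): arr[3]=20 > arr[7]=13
(5, 6): arr[5]=13 > arr[6]=11

Total inversions: 5

The array has 5 inversion(s): (3,4), (3,5), (3,6), (3,7), (5,6). Each pair (i,j) satisfies i < j and arr[i] > arr[j].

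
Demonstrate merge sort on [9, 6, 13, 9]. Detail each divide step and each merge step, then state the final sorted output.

Merge sort trace:

Split: [9, 6, 13, 9] -> [9, 6] and [13, 9]
  Split: [9, 6] -> [9] and [6]
  Merge: [9] + [6] -> [6, 9]
  Split: [13, 9] -> [13] and [9]
  Merge: [13] + [9] -> [9, 13]
Merge: [6, 9] + [9, 13] -> [6, 9, 9, 13]

Final sorted array: [6, 9, 9, 13]

The merge sort proceeds by recursively splitting the array and merging sorted halves.
After all merges, the sorted array is [6, 9, 9, 13].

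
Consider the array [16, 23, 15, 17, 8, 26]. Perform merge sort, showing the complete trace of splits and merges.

Merge sort trace:

Split: [16, 23, 15, 17, 8, 26] -> [16, 23, 15] and [17, 8, 26]
  Split: [16, 23, 15] -> [16] and [23, 15]
    Split: [23, 15] -> [23] and [15]
    Merge: [23] + [15] -> [15, 23]
  Merge: [16] + [15, 23] -> [15, 16, 23]
  Split: [17, 8, 26] -> [17] and [8, 26]
    Split: [8, 26] -> [8] and [26]
    Merge: [8] + [26] -> [8, 26]
  Merge: [17] + [8, 26] -> [8, 17, 26]
Merge: [15, 16, 23] + [8, 17, 26] -> [8, 15, 16, 17, 23, 26]

Final sorted array: [8, 15, 16, 17, 23, 26]

The merge sort proceeds by recursively splitting the array and merging sorted halves.
After all merges, the sorted array is [8, 15, 16, 17, 23, 26].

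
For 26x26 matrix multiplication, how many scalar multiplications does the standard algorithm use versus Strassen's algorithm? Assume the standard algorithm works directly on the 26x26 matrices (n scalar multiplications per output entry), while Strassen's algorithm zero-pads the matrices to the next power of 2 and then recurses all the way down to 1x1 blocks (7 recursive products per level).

Matrix multiplication for 26x26 matrices:

Strassen's algorithm requires power-of-2 dimensions. Pad 26x26 to 32x32 (next power of 2).

Standard algorithm: 26^3 = 17576 multiplications
Strassen's algorithm: 7^(log2(32)) = 7^5 = 16807 multiplications
Savings: 17576 - 16807 = 769 multiplications

Standard: 17576 multiplications (26^3). Strassen: 16807 multiplications (7^5, after padding to 32x32). Strassen reduces 8 recursive multiplications to 7 at each level.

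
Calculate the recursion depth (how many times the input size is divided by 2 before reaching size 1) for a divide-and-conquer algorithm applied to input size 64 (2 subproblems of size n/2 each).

For divide and conquer with division factor 2:

Problem sizes at each level:
Level 0: 64
Level 1: 32
Level 2: 16
Level 3: 8
Level 4: 4
Level 5: 2
Level 6: 1

The root is level 0 and the size-1 base case is level 6 (the tree spans levels 0 through 6, i.e. 7 levels counting the root), so the depth is the number of divisions: log_2(64) = 6

The recursion tree depth is log_2(64) = 6. At each level, the problem size is divided by 2, so it takes 6 divisions to reduce to a base case of size 1. The algorithm makes 2 recursive calls at each level.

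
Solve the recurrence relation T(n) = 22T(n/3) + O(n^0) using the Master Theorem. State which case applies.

Master Theorem for T(n) = 22T(n/3) + O(n^0):

a = 22, b = 3, c = 0
log_b(a) = log_3(22) = 2.8136

Case 1: c = 0 < log_3(22) = 2.8136
T(n) = O(n^(log_3 22))

For T(n) = 22T(n/3) + O(n^0): log_3(22) = 2.8136. This is Case 1 of the Master Theorem (c < log_b(a), work dominated by leaves), giving O(n^(log_3 22)).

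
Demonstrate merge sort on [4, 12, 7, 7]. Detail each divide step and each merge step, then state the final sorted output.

Merge sort trace:

Split: [4, 12, 7, 7] -> [4, 12] and [7, 7]
  Split: [4, 12] -> [4] and [12]
  Merge: [4] + [12] -> [4, 12]
  Split: [7, 7] -> [7] and [7]
  Merge: [7] + [7] -> [7, 7]
Merge: [4, 12] + [7, 7] -> [4, 7, 7, 12]

Final sorted array: [4, 7, 7, 12]

The merge sort proceeds by recursively splitting the array and merging sorted halves.
After all merges, the sorted array is [4, 7, 7, 12].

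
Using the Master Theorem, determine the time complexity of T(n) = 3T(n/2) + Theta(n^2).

Master Theorem for T(n) = 3T(n/2) + O(n^2):

a = 3, b = 2, c = 2
log_b(a) = log_2(3) = 1.5850

Case 3: c = 2 > log_2(3) = 1.5850
T(n) = O(n^2) = O(n^2)

For T(n) = 3T(n/2) + O(n^2): log_2(3) = 1.5850. This is Case 3 of the Master Theorem (c > log_b(a), work dominated by root), giving O(n^2).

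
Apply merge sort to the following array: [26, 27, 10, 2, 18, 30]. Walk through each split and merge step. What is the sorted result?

Merge sort trace:

Split: [26, 27, 10, 2, 18, 30] -> [26, 27, 10] and [2, 18, 30]
  Split: [26, 27, 10] -> [26] and [27, 10]
    Split: [27, 10] -> [27] and [10]
    Merge: [27] + [10] -> [10, 27]
  Merge: [26] + [10, 27] -> [10, 26, 27]
  Split: [2, 18, 30] -> [2] and [18, 30]
    Split: [18, 30] -> [18] and [30]
    Merge: [18] + [30] -> [18, 30]
  Merge: [2] + [18, 30] -> [2, 18, 30]
Merge: [10, 26, 27] + [2, 18, 30] -> [2, 10, 18, 26, 27, 30]

Final sorted array: [2, 10, 18, 26, 27, 30]

The merge sort proceeds by recursively splitting the array and merging sorted halves.
After all merges, the sorted array is [2, 10, 18, 26, 27, 30].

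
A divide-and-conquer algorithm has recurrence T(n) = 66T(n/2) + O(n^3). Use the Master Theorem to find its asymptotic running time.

Master Theorem for T(n) = 66T(n/2) + O(n^3):

a = 66, b = 2, c = 3
log_b(a) = log_2(66) = 6.0444

Case 1: c = 3 < log_2(66) = 6.0444
T(n) = O(n^(log_2 66))

For T(n) = 66T(n/2) + O(n^3): log_2(66) = 6.0444. This is Case 1 of the Master Theorem (c < log_b(a), work dominated by leaves), giving O(n^(log_2 66)).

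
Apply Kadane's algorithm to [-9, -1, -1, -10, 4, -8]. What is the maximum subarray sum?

Using Kadane's algorithm on [-9, -1, -1, -10, 4, -8]:

Scanning through the array:
Position 1 (value -1): max_ending_here = -1, max_so_far = -1
Position 2 (value -1): max_ending_here = -1, max_so_far = -1
Position 3 (value -10): max_ending_here = -10, max_so_far = -1
Position 4 (value 4): max_ending_here = 4, max_so_far = 4
Position 5 (value -8): max_ending_here = -4, max_so_far = 4

Maximum subarray: [4]
Maximum sum: 4

The maximum subarray is [4] with sum 4. This subarray runs from index 4 to index 4.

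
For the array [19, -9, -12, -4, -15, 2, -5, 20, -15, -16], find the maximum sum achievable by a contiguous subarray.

Using Kadane's algorithm on [19, -9, -12, -4, -15, 2, -5, 20, -15, -16]:

Scanning through the array:
Position 1 (value -9): max_ending_here = 10, max_so_far = 19
Position 2 (value -12): max_ending_here = -2, max_so_far = 19
Position 3 (value -4): max_ending_here = -4, max_so_far = 19
Position 4 (value -15): max_ending_here = -15, max_so_far = 19
Position 5 (value 2): max_ending_here = 2, max_so_far = 19
Position 6 (value -5): max_ending_here = -3, max_so_far = 19
Position 7 (value 20): max_ending_here = 20, max_so_far = 20
Position 8 (value -15): max_ending_here = 5, max_so_far = 20
Position 9 (value -16): max_ending_here = -11, max_so_far = 20

Maximum subarray: [20]
Maximum sum: 20

The maximum subarray is [20] with sum 20. This subarray runs from index 7 to index 7.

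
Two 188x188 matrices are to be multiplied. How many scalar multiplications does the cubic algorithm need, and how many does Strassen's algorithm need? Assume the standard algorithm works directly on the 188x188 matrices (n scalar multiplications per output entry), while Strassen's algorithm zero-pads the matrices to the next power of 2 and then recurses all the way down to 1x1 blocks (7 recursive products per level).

Matrix multiplication for 188x188 matrices:

Strassen's algorithm requires power-of-2 dimensions. Pad 188x188 to 256x256 (next power of 2).

Standard algorithm: 188^3 = 6644672 multiplications
Strassen's algorithm: 7^(log2(256)) = 7^8 = 5764801 multiplications
Savings: 6644672 - 5764801 = 879871 multiplications

Standard: 6644672 multiplications (188^3). Strassen: 5764801 multiplications (7^8, after padding to 256x256). Strassen reduces 8 recursive multiplications to 7 at each level.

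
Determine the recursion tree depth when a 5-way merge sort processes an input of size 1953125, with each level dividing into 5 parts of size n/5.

For divide and conquer with division factor 5:

Problem sizes at each level:
Level 0: 1953125
Level 1: 390625
Level 2: 78125
Level 3: 15625
Level 4: 3125
Level 5: 625
Level 6: 125
Level 7: 25
Level 8: 5
Level 9: 1

The root is level 0 and the size-1 base case is level 9 (the tree spans levels 0 through 9, i.e. 10 levels counting the root), so the depth is the number of divisions: log_5(1953125) = 9

The recursion tree depth is log_5(1953125) = 9. At each level, the problem size is divided by 5, so it takes 9 divisions to reduce to a base case of size 1. The algorithm makes 5 recursive calls at each level.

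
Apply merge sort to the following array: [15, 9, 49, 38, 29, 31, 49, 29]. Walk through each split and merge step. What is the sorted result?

Merge sort trace:

Split: [15, 9, 49, 38, 29, 31, 49, 29] -> [15, 9, 49, 38] and [29, 31, 49, 29]
  Split: [15, 9, 49, 38] -> [15, 9] and [49, 38]
    Split: [15, 9] -> [15] and [9]
    Merge: [15] + [9] -> [9, 15]
    Split: [49, 38] -> [49] and [38]
    Merge: [49] + [38] -> [38, 49]
  Merge: [9, 15] + [38, 49] -> [9, 15, 38, 49]
  Split: [29, 31, 49, 29] -> [29, 31] and [49, 29]
    Split: [29, 31] -> [29] and [31]
    Merge: [29] + [31] -> [29, 31]
    Split: [49, 29] -> [49] and [29]
    Merge: [49] + [29] -> [29, 49]
  Merge: [29, 31] + [29, 49] -> [29, 29, 31, 49]
Merge: [9, 15, 38, 49] + [29, 29, 31, 49] -> [9, 15, 29, 29, 31, 38, 49, 49]

Final sorted array: [9, 15, 29, 29, 31, 38, 49, 49]

The merge sort proceeds by recursively splitting the array and merging sorted halves.
After all merges, the sorted array is [9, 15, 29, 29, 31, 38, 49, 49].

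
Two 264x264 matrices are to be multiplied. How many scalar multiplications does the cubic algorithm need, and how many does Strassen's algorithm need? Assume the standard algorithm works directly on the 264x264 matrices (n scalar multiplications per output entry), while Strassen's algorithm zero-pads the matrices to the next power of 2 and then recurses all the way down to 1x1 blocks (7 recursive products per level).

Matrix multiplication for 264x264 matrices:

Strassen's algorithm requires power-of-2 dimensions. Pad 264x264 to 512x512 (next power of 2).

Standard algorithm: 264^3 = 18399744 multiplications
Strassen's algorithm: 7^(log2(512)) = 7^9 = 40353607 multiplications
Difference: 18399744 - 40353607 = -21953863 (Strassen uses MORE here due to padding overhead — for small or just-over-power-of-2 n, padding can outweigh the per-level savings)

Standard: 18399744 multiplications (264^3). Strassen: 40353607 multiplications (7^9, after padding to 512x512). Strassen reduces 8 recursive multiplications to 7 at each level.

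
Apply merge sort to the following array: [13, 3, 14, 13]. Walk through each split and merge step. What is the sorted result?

Merge sort trace:

Split: [13, 3, 14, 13] -> [13, 3] and [14, 13]
  Split: [13, 3] -> [13] and [3]
  Merge: [13] + [3] -> [3, 13]
  Split: [14, 13] -> [14] and [13]
  Merge: [14] + [13] -> [13, 14]
Merge: [3, 13] + [13, 14] -> [3, 13, 13, 14]

Final sorted array: [3, 13, 13, 14]

The merge sort proceeds by recursively splitting the array and merging sorted halves.
After all merges, the sorted array is [3, 13, 13, 14].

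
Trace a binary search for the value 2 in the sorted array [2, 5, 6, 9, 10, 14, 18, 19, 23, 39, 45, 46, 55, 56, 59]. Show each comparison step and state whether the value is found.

Binary search for 2 in [2, 5, 6, 9, 10, 14, 18, 19, 23, 39, 45, 46, 55, 56, 59]:

lo=0, hi=14, mid=7, arr[mid]=19 -> 19 > 2, search left half
lo=0, hi=6, mid=3, arr[mid]=9 -> 9 > 2, search left half
lo=0, hi=2, mid=1, arr[mid]=5 -> 5 > 2, search left half
lo=0, hi=0, mid=0, arr[mid]=2 -> Found target at index 0!

Binary search finds 2 at index 0 after 4 comparisons. The search repeatedly halves the search space by comparing with the middle element.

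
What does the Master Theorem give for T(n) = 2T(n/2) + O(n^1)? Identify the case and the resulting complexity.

Master Theorem for T(n) = 2T(n/2) + O(n^1):

a = 2, b = 2, c = 1
log_b(a) = log_2(2) = 1.0000

Case 2: c = 1 = log_2(2) = 1.0000
T(n) = O(n^1 log n) = O(n log n)

For T(n) = 2T(n/2) + O(n^1): log_2(2) = 1.0000. This is Case 2 of the Master Theorem (c = log_b(a), equal work at all levels), giving O(n log n).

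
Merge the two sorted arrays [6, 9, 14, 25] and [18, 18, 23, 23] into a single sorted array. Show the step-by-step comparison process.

Merging process:

Compare 6 vs 18: take 6 from left. Merged: [6]
Compare 9 vs 18: take 9 from left. Merged: [6, 9]
Compare 14 vs 18: take 14 from left. Merged: [6, 9, 14]
Compare 25 vs 18: take 18 from right. Merged: [6, 9, 14, 18]
Compare 25 vs 18: take 18 from right. Merged: [6, 9, 14, 18, 18]
Compare 25 vs 23: take 23 from right. Merged: [6, 9, 14, 18, 18, 23]
Compare 25 vs 23: take 23 from right. Merged: [6, 9, 14, 18, 18, 23, 23]
Append remaining from left: [25]. Merged: [6, 9, 14, 18, 18, 23, 23, 25]

Final merged array: [6, 9, 14, 18, 18, 23, 23, 25]
Total comparisons: 7

The merged array is [6, 9, 14, 18, 18, 23, 23, 25], requiring 7 comparisons. The merge step runs in O(n) time where n is the total number of elements.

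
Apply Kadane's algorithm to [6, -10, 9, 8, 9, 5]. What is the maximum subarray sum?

Using Kadane's algorithm on [6, -10, 9, 8, 9, 5]:

Scanning through the array:
Position 1 (value -10): max_ending_here = -4, max_so_far = 6
Position 2 (value 9): max_ending_here = 9, max_so_far = 9
Position 3 (value 8): max_ending_here = 17, max_so_far = 17
Position 4 (value 9): max_ending_here = 26, max_so_far = 26
Position 5 (value 5): max_ending_here = 31, max_so_far = 31

Maximum subarray: [9, 8, 9, 5]
Maximum sum: 31

The maximum subarray is [9, 8, 9, 5] with sum 31. This subarray runs from index 2 to index 5.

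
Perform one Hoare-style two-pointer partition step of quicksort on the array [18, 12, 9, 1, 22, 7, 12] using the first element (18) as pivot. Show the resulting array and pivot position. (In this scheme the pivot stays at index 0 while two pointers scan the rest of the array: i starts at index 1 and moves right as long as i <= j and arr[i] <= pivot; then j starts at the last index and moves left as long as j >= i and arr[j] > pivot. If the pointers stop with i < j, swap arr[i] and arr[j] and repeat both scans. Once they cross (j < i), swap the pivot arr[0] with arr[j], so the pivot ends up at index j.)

Hoare-style two-pointer partition with pivot = 18:

Initial array: [18, 12, 9, 1, 22, 7, 12]

Pointers start at i = 1, j = 6.
i stops at index 4 (arr[4]=22 > 18), j stops at index 6 (arr[6]=12 <= 18): swap arr[4] and arr[6], array becomes [18, 12, 9, 1, 12, 7, 22]
i ends at 6, j ends at 5: the pointers have crossed (j < i), so scanning stops.

Swap pivot arr[0] with arr[5] to place pivot at position 5: [7, 12, 9, 1, 12, 18, 22]
Pivot position: 5

After partitioning with pivot 18, the array becomes [7, 12, 9, 1, 12, 18, 22]. The pivot is placed at index 5. All elements to the left of the pivot are <= 18, and all elements to the right are > 18.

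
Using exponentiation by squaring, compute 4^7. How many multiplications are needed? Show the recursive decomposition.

Computing 4^7 by squaring (build up from 4^1; each line after the first costs one multiplication):

4^1 = 4
4^2 = (4^1)^2 = 4^2 = 16
4^3 = 4 * 4^2 = 4 * 16 = 64
4^6 = (4^3)^2 = 64^2 = 4096
4^7 = 4 * 4^6 = 4 * 4096 = 16384

Result: 16384
Multiplications needed: 4 (4 lines after 4^1)

4^7 = 16384. Using exponentiation by squaring, this requires 4 multiplications. The key idea: if the exponent is even, square the half-power; if odd, multiply by the base once.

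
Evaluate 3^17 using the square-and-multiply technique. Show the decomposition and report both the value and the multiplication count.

Computing 3^17 by squaring (build up from 3^1; each line after the first costs one multiplication):

3^1 = 3
3^2 = (3^1)^2 = 3^2 = 9
3^4 = (3^2)^2 = 9^2 = 81
3^8 = (3^4)^2 = 81^2 = 6561
3^16 = (3^8)^2 = 6561^2 = 43046721
3^17 = 3 * 3^16 = 3 * 43046721 = 129140163

Result: 129140163
Multiplications needed: 5 (5 lines after 3^1)

3^17 = 129140163. Using exponentiation by squaring, this requires 5 multiplications. The key idea: if the exponent is even, square the half-power; if odd, multiply by the base once.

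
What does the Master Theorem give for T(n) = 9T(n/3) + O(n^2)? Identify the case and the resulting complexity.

Master Theorem for T(n) = 9T(n/3) + O(n^2):

a = 9, b = 3, c = 2
log_b(a) = log_3(9) = 2.0000

Case 2: c = 2 = log_3(9) = 2.0000
T(n) = O(n^2 log n) = O(n^2 log n)

For T(n) = 9T(n/3) + O(n^2): log_3(9) = 2.0000. This is Case 2 of the Master Theorem (c = log_b(a), equal work at all levels), giving O(n^2 log n).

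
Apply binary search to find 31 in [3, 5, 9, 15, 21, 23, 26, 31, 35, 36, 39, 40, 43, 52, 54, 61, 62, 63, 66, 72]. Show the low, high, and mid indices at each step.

Binary search for 31 in [3, 5, 9, 15, 21, 23, 26, 31, 35, 36, 39, 40, 43, 52, 54, 61, 62, 63, 66, 72]:

lo=0, hi=19, mid=9, arr[mid]=36 -> 36 > 31, search left half
lo=0, hi=8, mid=4, arr[mid]=21 -> 21 < 31, search right half
lo=5, hi=8, mid=6, arr[mid]=26 -> 26 < 31, search right half
lo=7, hi=8, mid=7, arr[mid]=31 -> Found target at index 7!

Binary search finds 31 at index 7 after 4 comparisons. The search repeatedly halves the search space by comparing with the middle element.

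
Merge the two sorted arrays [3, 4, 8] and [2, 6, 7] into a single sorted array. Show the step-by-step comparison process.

Merging process:

Compare 3 vs 2: take 2 from right. Merged: [2]
Compare 3 vs 6: take 3 from left. Merged: [2, 3]
Compare 4 vs 6: take 4 from left. Merged: [2, 3, 4]
Compare 8 vs 6: take 6 from right. Merged: [2, 3, 4, 6]
Compare 8 vs 7: take 7 from right. Merged: [2, 3, 4, 6, 7]
Append remaining from left: [8]. Merged: [2, 3, 4, 6, 7, 8]

Final merged array: [2, 3, 4, 6, 7, 8]
Total comparisons: 5

The merged array is [2, 3, 4, 6, 7, 8], requiring 5 comparisons. The merge step runs in O(n) time where n is the total number of elements.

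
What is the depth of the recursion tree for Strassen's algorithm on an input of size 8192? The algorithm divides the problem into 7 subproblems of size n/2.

For divide and conquer with division factor 2:

Problem sizes at each level:
Level 0: 8192
Level 1: 4096
Level 2: 2048
Level 3: 1024
Level 4: 512
Level 5: 256
Level 6: 128
Level 7: 64
Level 8: 32
Level 9: 16
Level 10: 8
Level 11: 4
Level 12: 2
Level 13: 1

The root is level 0 and the size-1 base case is level 13 (the tree spans levels 0 through 13, i.e. 14 levels counting the root), so the depth is the number of divisions: log_2(8192) = 13

The recursion tree depth is log_2(8192) = 13. At each level, the problem size is divided by 2, so it takes 13 divisions to reduce to a base case of size 1. The algorithm makes 7 recursive calls at each level.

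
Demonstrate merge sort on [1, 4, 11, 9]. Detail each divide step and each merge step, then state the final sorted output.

Merge sort trace:

Split: [1, 4, 11, 9] -> [1, 4] and [11, 9]
  Split: [1, 4] -> [1] and [4]
  Merge: [1] + [4] -> [1, 4]
  Split: [11, 9] -> [11] and [9]
  Merge: [11] + [9] -> [9, 11]
Merge: [1, 4] + [9, 11] -> [1, 4, 9, 11]

Final sorted array: [1, 4, 9, 11]

The merge sort proceeds by recursively splitting the array and merging sorted halves.
After all merges, the sorted array is [1, 4, 9, 11].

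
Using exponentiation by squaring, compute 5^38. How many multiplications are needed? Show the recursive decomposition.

Computing 5^38 by squaring (build up from 5^1; each line after the first costs one multiplication):

5^1 = 5
5^2 = (5^1)^2 = 5^2 = 25
5^4 = (5^2)^2 = 25^2 = 625
5^8 = (5^4)^2 = 625^2 = 390625
5^9 = 5 * 5^8 = 5 * 390625 = 1953125
5^18 = (5^9)^2 = 1953125^2 = 3814697265625
5^19 = 5 * 5^18 = 5 * 3814697265625 = 19073486328125
5^38 = (5^19)^2 = 19073486328125^2 = 363797880709171295166015625

Result: 363797880709171295166015625
Multiplications needed: 7 (7 lines after 5^1)

5^38 = 363797880709171295166015625. Using exponentiation by squaring, this requires 7 multiplications. The key idea: if the exponent is even, square the half-power; if odd, multiply by the base once.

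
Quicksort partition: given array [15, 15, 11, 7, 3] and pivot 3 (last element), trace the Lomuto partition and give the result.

Lomuto partition with pivot = 3:

Initial array: [15, 15, 11, 7, 3]

arr[0]=15 > 3: no swap
arr[1]=15 > 3: no swap
arr[2]=11 > 3: no swap
arr[3]=7 > 3: no swap

Place pivot at position 0: [3, 15, 11, 7, 15]
Pivot position: 0

After partitioning with pivot 3, the array becomes [3, 15, 11, 7, 15]. The pivot is placed at index 0. All elements to the left of the pivot are <= 3, and all elements to the right are > 3.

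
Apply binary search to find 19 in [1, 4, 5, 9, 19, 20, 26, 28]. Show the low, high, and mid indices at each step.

Binary search for 19 in [1, 4, 5, 9, 19, 20, 26, 28]:

lo=0, hi=7, mid=3, arr[mid]=9 -> 9 < 19, search right half
lo=4, hi=7, mid=5, arr[mid]=20 -> 20 > 19, search left half
lo=4, hi=4, mid=4, arr[mid]=19 -> Found target at index 4!

Binary search finds 19 at index 4 after 3 comparisons. The search repeatedly halves the search space by comparing with the middle element.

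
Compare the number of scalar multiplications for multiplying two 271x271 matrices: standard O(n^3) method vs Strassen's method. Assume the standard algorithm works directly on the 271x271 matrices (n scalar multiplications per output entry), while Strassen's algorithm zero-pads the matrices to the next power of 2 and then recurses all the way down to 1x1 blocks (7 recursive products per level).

Matrix multiplication for 271x271 matrices:

Strassen's algorithm requires power-of-2 dimensions. Pad 271x271 to 512x512 (next power of 2).

Standard algorithm: 271^3 = 19902511 multiplications
Strassen's algorithm: 7^(log2(512)) = 7^9 = 40353607 multiplications
Difference: 19902511 - 40353607 = -20451096 (Strassen uses MORE here due to padding overhead — for small or just-over-power-of-2 n, padding can outweigh the per-level savings)

Standard: 19902511 multiplications (271^3). Strassen: 40353607 multiplications (7^9, after padding to 512x512). Strassen reduces 8 recursive multiplications to 7 at each level.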